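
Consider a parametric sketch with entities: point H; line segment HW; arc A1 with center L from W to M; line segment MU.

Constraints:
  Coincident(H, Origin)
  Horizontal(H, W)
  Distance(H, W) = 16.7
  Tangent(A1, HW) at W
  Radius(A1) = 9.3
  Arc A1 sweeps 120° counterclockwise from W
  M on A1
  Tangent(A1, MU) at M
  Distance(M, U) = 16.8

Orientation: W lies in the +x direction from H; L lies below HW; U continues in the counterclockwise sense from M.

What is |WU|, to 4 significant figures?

28.50

H is at the origin; H and W share the same y with |HW| = 16.7 and W on the +x side, so W = (16.70, 0.000). Tangency of A1 to HW means the radius LW is perpendicular to HW, so L = W + (0, -9.3) = (16.70, -9.300). On A1, W sits at bearing 90° from L; a 120° counterclockwise sweep puts M at bearing 210°, so M = L + 9.3·(cos 210°, sin 210°) = (8.646, -13.95). The tangent condition forces LM to be normal to MU, so MU runs along (−sin 210°, cos 210°); with |MU| = 16.8, U = (17.05, -28.50). Then |WU| = |U − W| = 28.50.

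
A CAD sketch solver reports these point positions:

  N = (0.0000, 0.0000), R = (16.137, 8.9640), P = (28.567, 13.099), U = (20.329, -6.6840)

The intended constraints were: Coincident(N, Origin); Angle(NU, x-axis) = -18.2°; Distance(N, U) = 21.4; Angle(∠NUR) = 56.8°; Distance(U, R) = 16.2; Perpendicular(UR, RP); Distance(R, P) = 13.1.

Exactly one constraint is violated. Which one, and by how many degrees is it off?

Perpendicular(UR, RP) — off by 3.40°.

N = (0.00, 0.00) ✓; NU at -18.20° ✓; |NU| = 21.40 ✓; ∠NUR = 56.80° ✓; |UR| = 16.20 ✓; ∠(UR, RP) = 86.60° ✗; |RP| = 13.10 ✓.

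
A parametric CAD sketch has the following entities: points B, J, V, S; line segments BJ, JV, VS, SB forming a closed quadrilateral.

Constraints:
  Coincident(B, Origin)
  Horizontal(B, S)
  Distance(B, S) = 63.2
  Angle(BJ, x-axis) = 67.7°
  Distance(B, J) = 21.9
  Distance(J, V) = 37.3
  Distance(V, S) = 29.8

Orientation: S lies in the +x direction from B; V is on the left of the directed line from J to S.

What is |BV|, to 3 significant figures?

51.3

B is at the origin; BS is horizontal with |BS| = 63.2 and S in +x, so S = (63.2, 0). BJ runs at 67.7° with |BJ| = 21.9, so J = (8.31, 20.3). V is determined by |JV| = 37.3 and |VS| = 29.8 together: it lies at the intersection of circle(J, 37.3) and circle(S, 29.8). With |JS| = 58.5, the foot of the radical line on JS is 33.6 from J and the perpendicular offset is √(37.3² − 33.6²) = 16.3. Taking the left-of-JS solution: V = (45.4, 23.9).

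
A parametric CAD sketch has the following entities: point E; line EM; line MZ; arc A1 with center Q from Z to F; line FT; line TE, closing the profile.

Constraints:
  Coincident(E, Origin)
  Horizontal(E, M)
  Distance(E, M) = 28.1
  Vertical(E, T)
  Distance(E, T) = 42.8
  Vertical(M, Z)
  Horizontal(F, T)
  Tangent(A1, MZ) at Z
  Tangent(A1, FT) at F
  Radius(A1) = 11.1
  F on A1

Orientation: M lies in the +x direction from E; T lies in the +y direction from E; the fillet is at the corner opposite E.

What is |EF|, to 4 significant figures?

46.05

E is at the origin; EM is horizontal with |EM| = 28.1 and M on the +x side, so M = (28.10, 0.000). E and T share the same x with |ET| = 42.8 and T on the +y side, so T = (0.000, 42.80). The virtual corner opposite E is at (28.10, 42.80). Since A1 is tangent to MZ there, QZ ⟂ MZ and the tangent condition forces QF to be normal to FT, with radius 11.1, so the center Q sits 11.1 in from both sides at Q = (17.00, 31.70). That places the tangent points at Z = (28.10, 31.70) on MZ and F = (17.00, 42.80) on FT. Then |EF| = |F − E| = 46.05.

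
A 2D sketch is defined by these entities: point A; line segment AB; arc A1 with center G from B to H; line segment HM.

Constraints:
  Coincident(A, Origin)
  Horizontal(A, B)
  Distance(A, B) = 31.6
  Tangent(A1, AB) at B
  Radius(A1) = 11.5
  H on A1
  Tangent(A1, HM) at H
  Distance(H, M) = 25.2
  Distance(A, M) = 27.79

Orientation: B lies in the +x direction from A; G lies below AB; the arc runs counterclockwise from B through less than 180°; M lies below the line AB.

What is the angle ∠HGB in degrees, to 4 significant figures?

57.35°

A is at the origin; AB is horizontal with |AB| = 31.6 and B on the +x side, so B = (31.60, 0.000). Since A1 is tangent to AB there, GB ⟂ AB, so G = B + (0, -11.5) = (31.60, -11.50). Since GH ⟂ HM (tangency), |GM| = √(11.5² + 25.2²) = 27.70 regardless of where H sits on A1. So M lies on both circle(A, 27.79) and circle(G, 27.70); the below-AB intersection is M = (8.322, -26.51). H is the foot of the tangent from M: H = (21.92, -5.296).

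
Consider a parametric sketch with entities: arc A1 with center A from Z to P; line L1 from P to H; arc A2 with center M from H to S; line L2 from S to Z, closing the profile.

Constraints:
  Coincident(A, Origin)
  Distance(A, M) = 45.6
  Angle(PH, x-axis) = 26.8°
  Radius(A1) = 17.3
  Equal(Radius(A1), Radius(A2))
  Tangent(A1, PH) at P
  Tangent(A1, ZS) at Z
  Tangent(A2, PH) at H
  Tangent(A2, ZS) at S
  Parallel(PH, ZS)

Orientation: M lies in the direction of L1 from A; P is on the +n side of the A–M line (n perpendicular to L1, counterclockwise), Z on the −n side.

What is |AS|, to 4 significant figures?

48.77

Tangency of A1 to both parallel lines with radius 17.3 puts P and Z at A ± 17.3·n: P = (-7.800, 15.44), Z = (7.800, -15.44). Equal radii place H and S the same way about M: H = M + 17.3·n = (32.90, 36.00), S = M − 17.3·n = (48.50, 5.118). Then |AS| = |S − A| = 48.77.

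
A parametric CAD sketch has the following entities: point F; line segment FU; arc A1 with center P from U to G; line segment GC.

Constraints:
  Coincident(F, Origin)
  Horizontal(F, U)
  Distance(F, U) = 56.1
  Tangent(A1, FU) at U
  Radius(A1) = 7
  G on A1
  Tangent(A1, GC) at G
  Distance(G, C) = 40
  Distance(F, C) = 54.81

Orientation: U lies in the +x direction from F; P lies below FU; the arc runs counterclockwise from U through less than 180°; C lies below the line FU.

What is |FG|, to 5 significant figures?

49.762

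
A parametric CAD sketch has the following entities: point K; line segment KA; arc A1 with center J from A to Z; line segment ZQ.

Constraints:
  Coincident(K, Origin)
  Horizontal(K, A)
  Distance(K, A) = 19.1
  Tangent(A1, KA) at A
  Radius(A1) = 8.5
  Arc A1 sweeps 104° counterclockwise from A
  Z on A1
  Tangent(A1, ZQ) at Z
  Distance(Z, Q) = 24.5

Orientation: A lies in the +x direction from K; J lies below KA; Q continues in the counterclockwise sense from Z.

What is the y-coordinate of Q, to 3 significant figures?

-34.3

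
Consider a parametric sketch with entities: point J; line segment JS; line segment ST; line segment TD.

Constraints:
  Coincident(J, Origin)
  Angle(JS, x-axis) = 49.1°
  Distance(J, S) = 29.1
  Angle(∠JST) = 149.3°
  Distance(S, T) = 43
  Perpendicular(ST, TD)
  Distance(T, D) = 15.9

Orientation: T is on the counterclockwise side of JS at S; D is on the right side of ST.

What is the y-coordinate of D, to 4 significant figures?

61.50

J is at the origin; JS runs at 49.1° with length 29.1, so S = 29.1·(cos 49.1°, sin 49.1°) = (19.05, 22.00). ∠JST = 149.3°, so ST runs at 49.1° + (180° − 149.3°) = 79.80° from the x-axis; with |ST| = 43.0, T = S + 43.0·(cos 79.80°, sin 79.80°) = (26.67, 64.32). ST is perpendicular to TD; with |TD| = 15.9 on the right of ST, D = T + 15.9·(0.9842, -0.1771) = (42.32, 61.50). So D.y = 61.50.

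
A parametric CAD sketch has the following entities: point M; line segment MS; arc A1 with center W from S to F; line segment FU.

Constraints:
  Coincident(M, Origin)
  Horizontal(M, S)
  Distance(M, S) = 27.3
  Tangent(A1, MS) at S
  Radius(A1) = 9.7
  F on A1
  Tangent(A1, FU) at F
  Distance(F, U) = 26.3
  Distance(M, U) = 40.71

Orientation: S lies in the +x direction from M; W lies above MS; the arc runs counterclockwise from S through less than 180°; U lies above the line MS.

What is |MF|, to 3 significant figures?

38.3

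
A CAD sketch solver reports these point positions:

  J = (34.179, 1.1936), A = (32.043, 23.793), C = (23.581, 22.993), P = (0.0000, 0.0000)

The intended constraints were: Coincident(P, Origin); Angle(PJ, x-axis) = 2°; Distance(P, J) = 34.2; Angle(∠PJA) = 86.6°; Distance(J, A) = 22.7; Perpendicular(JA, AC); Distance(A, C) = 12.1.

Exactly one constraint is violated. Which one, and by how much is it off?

Distance(A, C) = 12.1 — off by 3.60.

P = (0.00, 0.00) ✓; PJ at 2.000° ✓; |PJ| = 34.20 ✓; ∠PJA = 86.60° ✓; |JA| = 22.70 ✓; ∠(JA, AC) = 90.00° ✓; |AC| = 8.500 ✗.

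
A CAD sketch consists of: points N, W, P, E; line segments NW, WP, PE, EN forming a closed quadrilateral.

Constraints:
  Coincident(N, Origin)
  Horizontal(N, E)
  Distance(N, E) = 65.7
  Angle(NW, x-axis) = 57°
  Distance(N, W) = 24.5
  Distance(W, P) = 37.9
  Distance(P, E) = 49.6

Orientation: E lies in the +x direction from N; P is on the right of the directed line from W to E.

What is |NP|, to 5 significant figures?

25.495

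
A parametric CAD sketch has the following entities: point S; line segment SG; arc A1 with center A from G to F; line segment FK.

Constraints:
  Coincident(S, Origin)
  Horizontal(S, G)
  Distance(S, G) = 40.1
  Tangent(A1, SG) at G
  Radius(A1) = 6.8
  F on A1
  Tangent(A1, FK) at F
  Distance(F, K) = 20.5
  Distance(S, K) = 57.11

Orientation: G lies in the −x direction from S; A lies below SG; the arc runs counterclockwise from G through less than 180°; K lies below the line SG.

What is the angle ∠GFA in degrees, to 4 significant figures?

51.26°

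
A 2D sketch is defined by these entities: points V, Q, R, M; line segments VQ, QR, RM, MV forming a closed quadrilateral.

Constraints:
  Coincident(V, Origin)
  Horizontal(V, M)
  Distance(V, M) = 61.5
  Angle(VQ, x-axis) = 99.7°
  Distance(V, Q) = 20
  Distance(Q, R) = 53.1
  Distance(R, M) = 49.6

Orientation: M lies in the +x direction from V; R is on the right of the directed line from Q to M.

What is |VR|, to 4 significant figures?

34.46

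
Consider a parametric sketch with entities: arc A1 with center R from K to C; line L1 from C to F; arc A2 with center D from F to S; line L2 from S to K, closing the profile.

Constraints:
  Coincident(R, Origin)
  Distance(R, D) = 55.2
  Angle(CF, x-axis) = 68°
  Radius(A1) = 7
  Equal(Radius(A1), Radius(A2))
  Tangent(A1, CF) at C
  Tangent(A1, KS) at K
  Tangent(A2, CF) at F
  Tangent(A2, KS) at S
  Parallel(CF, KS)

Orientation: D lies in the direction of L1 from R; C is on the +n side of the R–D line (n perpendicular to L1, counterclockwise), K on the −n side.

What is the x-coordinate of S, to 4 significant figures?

27.17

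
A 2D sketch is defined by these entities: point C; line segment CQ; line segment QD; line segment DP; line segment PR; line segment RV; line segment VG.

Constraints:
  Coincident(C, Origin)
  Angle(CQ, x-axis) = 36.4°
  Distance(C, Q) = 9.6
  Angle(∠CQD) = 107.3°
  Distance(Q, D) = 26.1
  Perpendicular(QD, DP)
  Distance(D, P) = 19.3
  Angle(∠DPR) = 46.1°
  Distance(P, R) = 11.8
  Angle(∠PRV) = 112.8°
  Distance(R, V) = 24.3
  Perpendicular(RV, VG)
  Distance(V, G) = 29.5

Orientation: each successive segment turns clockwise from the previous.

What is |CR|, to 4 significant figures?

20.55

C is at the origin; CQ runs at 36.4° with length 9.6, so Q = (7.727, 5.697). ∠CQD = 107.3° gives QD at -36.30° from the x-axis; with |QD| = 26.1, D = (28.76, -9.755). QD is perpendicular to DP, so DP runs at -126.3°; with |DP| = 19.3, P = (17.34, -25.31). ∠DPR = 46.1° gives PR at 99.80° from the x-axis; with |PR| = 11.8, R = (15.33, -13.68). Then |CR| = |R − C| = 20.55.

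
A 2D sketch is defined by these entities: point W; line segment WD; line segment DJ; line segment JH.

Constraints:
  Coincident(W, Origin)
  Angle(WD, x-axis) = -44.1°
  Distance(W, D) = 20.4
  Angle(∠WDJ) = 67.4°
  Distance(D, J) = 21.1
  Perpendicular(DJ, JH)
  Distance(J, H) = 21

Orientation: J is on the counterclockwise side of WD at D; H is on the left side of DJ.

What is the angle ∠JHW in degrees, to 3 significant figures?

80.7°

∠WDJ = 67.4°, so DJ runs at -44.1° + (180° − 67.4°) = 68.5° from the x-axis; with |DJ| = 21.1, J = D + 21.1·(cos 68.5°, sin 68.5°) = (22.4, 5.44). DJ ⟂ JH; with |JH| = 21.0 on the left of DJ, H = J + 21.0·(-0.930, 0.367) = (2.84, 13.1). Then cos ∠JHW = HJ·HW / (|HJ||HW|), giving 80.7°.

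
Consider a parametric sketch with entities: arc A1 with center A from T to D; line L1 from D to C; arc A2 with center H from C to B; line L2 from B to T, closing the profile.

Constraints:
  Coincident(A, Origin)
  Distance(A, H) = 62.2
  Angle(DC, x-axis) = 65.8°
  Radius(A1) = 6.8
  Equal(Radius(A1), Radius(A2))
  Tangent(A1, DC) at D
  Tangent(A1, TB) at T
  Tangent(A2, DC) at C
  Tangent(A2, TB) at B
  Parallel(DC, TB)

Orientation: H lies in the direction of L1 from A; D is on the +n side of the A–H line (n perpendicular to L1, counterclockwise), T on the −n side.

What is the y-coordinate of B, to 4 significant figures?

53.95

The slot axis is L1's direction at 65.8°, so u = (cos 65.8°, sin 65.8°) = (0.4099, 0.9121) and n = (−sin 65.8°, cos 65.8°) = (-0.9121, 0.4099). A is at the origin and H lies 62.2 along u from A, so H = 62.2·u = (25.50, 56.73). Tangency of A1 to both parallel lines with radius 6.8 puts D and T at A ± 6.8·n: D = (-6.202, 2.787), T = (6.202, -2.787). Equal radii place C and B the same way about H: C = H + 6.8·n = (19.29, 59.52), B = H − 6.8·n = (31.70, 53.95). So B.y = 53.95.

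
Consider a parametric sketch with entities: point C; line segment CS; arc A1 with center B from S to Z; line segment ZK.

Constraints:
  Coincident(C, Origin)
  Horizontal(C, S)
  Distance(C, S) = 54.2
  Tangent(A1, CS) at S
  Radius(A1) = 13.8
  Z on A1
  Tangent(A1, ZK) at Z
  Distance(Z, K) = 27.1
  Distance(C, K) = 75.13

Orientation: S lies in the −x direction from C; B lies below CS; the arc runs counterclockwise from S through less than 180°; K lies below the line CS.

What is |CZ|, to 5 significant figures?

69.728

Checks: |BZ| = 13.80 ✓; ∠(BZ, ZK) = 90.00° ✓; |ZK| = 27.10 ✓; |CK| = 75.13 ✓.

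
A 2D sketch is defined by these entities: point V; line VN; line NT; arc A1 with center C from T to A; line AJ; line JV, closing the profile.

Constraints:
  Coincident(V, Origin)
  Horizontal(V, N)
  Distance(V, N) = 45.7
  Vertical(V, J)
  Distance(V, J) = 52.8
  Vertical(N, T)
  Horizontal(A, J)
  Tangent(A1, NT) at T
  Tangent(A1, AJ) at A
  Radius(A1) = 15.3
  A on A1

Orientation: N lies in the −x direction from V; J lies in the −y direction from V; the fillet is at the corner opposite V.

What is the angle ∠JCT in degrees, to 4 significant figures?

153.3°

V is at the origin; V and N share the same y with |VN| = 45.7 and N on the −x side, so N = (-45.70, 0.000). VJ is vertical with |VJ| = 52.8 and J on the −y side, so J = (0.000, -52.80). The virtual corner opposite V is at (-45.70, -52.80). The tangent condition forces CT to be normal to NT and tangency of A1 to AJ means the radius CA is perpendicular to AJ, with radius 15.3, so the center C sits 15.3 in from both sides at C = (-30.40, -37.50). That places the tangent points at T = (-45.70, -37.50) on NT and A = (-30.40, -52.80) on AJ. Then cos ∠JCT = CJ·CT / (|CJ||CT|), giving 153.3°.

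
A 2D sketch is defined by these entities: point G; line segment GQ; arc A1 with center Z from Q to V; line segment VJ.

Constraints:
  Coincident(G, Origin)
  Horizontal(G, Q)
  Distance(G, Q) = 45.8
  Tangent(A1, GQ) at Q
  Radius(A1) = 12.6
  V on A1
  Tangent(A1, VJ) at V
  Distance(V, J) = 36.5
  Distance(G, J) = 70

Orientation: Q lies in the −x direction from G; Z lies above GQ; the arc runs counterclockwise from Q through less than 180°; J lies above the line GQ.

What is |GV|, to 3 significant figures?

38.3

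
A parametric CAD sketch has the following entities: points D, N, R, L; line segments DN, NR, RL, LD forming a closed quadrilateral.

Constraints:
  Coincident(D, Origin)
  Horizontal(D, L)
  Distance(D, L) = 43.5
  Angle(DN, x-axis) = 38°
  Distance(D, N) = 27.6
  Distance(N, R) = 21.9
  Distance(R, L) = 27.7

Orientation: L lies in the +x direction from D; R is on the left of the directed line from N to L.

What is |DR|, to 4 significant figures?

49.35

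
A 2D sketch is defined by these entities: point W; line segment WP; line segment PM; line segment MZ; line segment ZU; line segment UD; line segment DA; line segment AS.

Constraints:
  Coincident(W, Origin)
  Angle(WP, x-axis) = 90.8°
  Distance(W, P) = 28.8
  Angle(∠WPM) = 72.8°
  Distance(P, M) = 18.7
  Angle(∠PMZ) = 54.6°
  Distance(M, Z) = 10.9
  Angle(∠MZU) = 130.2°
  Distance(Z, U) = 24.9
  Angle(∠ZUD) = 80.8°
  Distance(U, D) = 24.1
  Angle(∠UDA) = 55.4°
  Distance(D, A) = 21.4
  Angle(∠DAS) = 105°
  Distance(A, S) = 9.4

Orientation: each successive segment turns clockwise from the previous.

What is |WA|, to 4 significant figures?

27.22

W is at the origin; WP runs at 90.8° with length 28.8, so P = (-0.4021, 28.80). ∠WPM = 72.8° gives PM at -16.40° from the x-axis; with |PM| = 18.7, M = (17.54, 23.52). ∠PMZ = 54.6° gives MZ at -141.8° from the x-axis; with |MZ| = 10.9, Z = (8.971, 16.78). ∠MZU = 130.2° gives ZU at 168.4° from the x-axis; with |ZU| = 24.9, U = (-15.42, 21.78). ∠ZUD = 80.8° gives UD at 69.20° from the x-axis; with |UD| = 24.1, D = (-6.862, 44.31). ∠UDA = 55.4° gives DA at -55.40° from the x-axis; with |DA| = 21.4, A = (5.290, 26.70). Then |WA| = |A − W| = 27.22.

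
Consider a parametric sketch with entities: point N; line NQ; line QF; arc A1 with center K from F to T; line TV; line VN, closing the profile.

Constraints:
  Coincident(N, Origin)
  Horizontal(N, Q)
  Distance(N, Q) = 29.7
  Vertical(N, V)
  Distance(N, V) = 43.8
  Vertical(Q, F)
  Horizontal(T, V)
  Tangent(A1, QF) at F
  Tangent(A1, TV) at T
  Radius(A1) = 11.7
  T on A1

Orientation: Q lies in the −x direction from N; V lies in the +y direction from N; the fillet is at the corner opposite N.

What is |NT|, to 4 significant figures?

47.35

The virtual corner opposite N is at (-29.70, 43.80). Since A1 is tangent to QF there, KF ⟂ QF and since A1 is tangent to TV there, KT ⟂ TV, with radius 11.7, so the center K sits 11.7 in from both sides at K = (-18.00, 32.10). That places the tangent points at F = (-29.70, 32.10) on QF and T = (-18.00, 43.80) on TV. Then |NT| = |T − N| = 47.35.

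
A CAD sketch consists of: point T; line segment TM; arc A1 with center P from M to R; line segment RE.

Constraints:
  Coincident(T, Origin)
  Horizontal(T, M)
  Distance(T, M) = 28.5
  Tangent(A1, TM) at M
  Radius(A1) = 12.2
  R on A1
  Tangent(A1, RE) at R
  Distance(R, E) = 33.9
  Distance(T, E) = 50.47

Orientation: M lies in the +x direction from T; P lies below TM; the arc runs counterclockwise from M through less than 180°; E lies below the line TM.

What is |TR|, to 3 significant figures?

20.9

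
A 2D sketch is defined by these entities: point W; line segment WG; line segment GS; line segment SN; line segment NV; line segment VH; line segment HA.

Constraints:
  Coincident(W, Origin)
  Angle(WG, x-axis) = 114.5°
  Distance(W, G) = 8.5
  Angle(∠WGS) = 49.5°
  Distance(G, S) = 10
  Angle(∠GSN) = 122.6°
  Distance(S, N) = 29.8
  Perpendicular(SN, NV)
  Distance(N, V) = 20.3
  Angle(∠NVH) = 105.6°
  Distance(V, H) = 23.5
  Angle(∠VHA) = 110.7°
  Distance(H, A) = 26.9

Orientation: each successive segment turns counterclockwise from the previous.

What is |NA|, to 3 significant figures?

38.9

∠NVH = 105.6° gives VH at 107° from the x-axis; with |VH| = 23.5, H = (18.6, 6.88). ∠VHA = 110.7° gives HA at 176° from the x-axis; with |HA| = 26.9, A = (-8.27, 8.71). Then |NA| = |A − N| = 38.9.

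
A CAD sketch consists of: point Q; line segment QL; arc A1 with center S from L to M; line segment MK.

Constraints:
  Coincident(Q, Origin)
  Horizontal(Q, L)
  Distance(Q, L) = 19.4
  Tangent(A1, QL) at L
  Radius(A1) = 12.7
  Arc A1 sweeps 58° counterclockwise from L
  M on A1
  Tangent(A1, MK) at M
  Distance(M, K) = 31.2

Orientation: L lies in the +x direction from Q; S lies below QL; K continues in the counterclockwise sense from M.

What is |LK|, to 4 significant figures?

42.39

Q is at the origin; QL is horizontal with |QL| = 19.4 and L on the +x side, so L = (19.40, 0.000). Since A1 is tangent to QL there, SL ⟂ QL, so S = L + (0, -12.7) = (19.40, -12.70). On A1, L sits at bearing 90° from S; a 58° counterclockwise sweep puts M at bearing 148°, so M = S + 12.7·(cos 148°, sin 148°) = (8.630, -5.970). The tangent condition forces SM to be normal to MK, so MK runs along (−sin 148°, cos 148°); with |MK| = 31.2, K = (-7.904, -32.43). Then |LK| = |K − L| = 42.39.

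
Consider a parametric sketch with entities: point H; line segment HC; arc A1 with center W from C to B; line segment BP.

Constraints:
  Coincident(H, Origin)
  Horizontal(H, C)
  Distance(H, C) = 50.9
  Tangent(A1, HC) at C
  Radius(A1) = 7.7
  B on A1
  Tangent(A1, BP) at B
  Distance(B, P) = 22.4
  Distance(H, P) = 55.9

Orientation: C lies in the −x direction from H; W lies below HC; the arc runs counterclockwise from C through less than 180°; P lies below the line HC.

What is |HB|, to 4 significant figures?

58.73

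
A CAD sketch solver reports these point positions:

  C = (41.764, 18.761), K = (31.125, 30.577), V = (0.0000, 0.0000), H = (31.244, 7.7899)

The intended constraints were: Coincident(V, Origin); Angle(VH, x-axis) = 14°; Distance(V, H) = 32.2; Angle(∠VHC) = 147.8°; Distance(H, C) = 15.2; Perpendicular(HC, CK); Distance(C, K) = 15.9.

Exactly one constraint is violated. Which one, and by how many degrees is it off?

Perpendicular(HC, CK) — off by 4.20°.

V = (0.00, 0.00) ✓; VH at 14.00° ✓; |VH| = 32.20 ✓; ∠VHC = 147.8° ✓; |HC| = 15.20 ✓; ∠(HC, CK) = 85.80° ✗; |CK| = 15.90 ✓.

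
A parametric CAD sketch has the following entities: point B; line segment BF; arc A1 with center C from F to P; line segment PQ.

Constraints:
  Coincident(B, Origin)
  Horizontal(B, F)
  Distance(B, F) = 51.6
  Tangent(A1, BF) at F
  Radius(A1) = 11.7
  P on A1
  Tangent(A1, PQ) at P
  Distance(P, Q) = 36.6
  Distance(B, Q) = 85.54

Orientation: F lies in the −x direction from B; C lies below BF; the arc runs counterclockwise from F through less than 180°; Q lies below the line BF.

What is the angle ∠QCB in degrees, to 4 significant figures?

138.4°

Checks: |CP| = 11.70 ✓; ∠(CP, PQ) = 90.00° ✓; |PQ| = 36.60 ✓; |BQ| = 85.54 ✓.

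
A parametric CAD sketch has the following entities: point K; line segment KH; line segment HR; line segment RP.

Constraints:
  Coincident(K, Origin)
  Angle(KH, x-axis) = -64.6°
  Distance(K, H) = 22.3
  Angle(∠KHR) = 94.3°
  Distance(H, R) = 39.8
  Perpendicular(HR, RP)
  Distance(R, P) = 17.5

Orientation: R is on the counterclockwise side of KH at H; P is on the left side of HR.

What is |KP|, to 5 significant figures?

41.742

K is at the origin; KH runs at -64.6° with length 22.3, so H = 22.3·(cos -64.6°, sin -64.6°) = (9.5653, -20.144). ∠KHR = 94.3°, so HR runs at -64.6° + (180° − 94.3°) = 21.100° from the x-axis; with |HR| = 39.8, R = H + 39.8·(cos 21.100°, sin 21.100°) = (46.697, -5.8165). HR ⟂ RP; with |RP| = 17.5 on the left of HR, P = R + 17.5·(-0.36000, 0.93295) = (40.397, 10.510). Then |KP| = |P − K| = 41.742.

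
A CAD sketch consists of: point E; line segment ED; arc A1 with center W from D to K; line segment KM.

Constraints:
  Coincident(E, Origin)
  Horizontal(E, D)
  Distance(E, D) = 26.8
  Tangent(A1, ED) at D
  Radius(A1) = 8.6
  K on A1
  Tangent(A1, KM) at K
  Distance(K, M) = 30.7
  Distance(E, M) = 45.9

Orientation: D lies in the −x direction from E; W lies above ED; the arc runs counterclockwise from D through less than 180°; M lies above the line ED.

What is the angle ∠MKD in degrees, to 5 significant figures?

131.29°

Checks: |WK| = 8.600 ✓; ∠(WK, KM) = 90.00° ✓; |KM| = 30.70 ✓; |EM| = 45.90 ✓.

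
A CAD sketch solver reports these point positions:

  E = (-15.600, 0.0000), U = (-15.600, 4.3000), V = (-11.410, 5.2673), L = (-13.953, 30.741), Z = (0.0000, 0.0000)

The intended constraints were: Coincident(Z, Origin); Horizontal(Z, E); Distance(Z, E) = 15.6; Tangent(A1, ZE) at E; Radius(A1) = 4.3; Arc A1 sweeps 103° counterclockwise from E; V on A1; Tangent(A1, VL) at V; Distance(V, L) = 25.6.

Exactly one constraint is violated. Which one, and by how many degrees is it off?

Tangent(A1, VL) at V — off by 7.30°.

Z = (0.00, 0.00) ✓; Z.y = 0.00, E.y = 0.00 ✓; |ZE| = 15.60 ✓; ∠(UE, EZ) = 90.00° ✓; |UE| = 4.300 ✓; bearing(U→V) − bearing(U→E) = 103.0° ✓; |UV| = 4.300 ✓; ∠(UV, VL) = 97.30° ✗; |VL| = 25.60 ✓.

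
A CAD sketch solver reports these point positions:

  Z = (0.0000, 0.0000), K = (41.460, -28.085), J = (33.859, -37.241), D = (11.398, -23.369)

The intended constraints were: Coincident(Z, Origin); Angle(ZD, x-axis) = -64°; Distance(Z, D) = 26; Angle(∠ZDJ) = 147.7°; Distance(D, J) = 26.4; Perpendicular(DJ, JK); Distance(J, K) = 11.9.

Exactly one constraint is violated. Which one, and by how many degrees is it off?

Perpendicular(DJ, JK) — off by 8.00°.

Z = (0.00, 0.00) ✓; ZD at -64.00° ✓; |ZD| = 26.00 ✓; ∠ZDJ = 147.7° ✓; |DJ| = 26.40 ✓; ∠(DJ, JK) = 82.00° ✗; |JK| = 11.90 ✓.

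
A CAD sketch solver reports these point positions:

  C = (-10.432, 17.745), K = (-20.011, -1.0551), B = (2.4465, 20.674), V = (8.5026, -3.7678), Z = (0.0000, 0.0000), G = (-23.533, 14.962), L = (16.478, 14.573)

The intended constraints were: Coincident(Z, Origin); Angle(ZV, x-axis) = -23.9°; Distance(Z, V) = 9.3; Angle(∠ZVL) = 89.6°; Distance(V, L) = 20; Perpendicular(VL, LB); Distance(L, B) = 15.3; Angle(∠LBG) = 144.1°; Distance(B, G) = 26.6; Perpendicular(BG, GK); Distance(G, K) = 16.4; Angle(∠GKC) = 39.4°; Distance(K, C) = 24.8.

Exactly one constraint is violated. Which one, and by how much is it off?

Distance(K, C) = 24.8 — off by 3.70.

Z = (0.00, 0.00) ✓; ZV at -23.90° ✓; |ZV| = 9.300 ✓; ∠ZVL = 89.60° ✓; |VL| = 20.00 ✓; ∠(VL, LB) = 90.00° ✓; |LB| = 15.30 ✓; ∠LBG = 144.1° ✓; |BG| = 26.60 ✓; ∠(BG, GK) = 90.00° ✓; |GK| = 16.40 ✓; ∠GKC = 39.40° ✓; |KC| = 21.10 ✗.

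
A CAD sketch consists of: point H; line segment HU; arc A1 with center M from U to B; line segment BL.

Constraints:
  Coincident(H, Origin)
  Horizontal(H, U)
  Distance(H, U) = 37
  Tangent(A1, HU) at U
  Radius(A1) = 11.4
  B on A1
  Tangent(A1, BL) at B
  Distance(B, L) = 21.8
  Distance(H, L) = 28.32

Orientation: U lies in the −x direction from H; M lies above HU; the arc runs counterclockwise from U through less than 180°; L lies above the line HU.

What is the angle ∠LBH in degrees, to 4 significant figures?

68.21°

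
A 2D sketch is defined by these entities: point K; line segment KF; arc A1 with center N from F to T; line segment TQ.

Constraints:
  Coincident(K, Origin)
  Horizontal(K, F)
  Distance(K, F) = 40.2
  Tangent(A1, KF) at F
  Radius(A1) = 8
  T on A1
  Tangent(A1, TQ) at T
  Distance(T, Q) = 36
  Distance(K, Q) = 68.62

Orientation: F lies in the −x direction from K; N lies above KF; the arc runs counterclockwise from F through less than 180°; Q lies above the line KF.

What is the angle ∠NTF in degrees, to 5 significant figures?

27.612°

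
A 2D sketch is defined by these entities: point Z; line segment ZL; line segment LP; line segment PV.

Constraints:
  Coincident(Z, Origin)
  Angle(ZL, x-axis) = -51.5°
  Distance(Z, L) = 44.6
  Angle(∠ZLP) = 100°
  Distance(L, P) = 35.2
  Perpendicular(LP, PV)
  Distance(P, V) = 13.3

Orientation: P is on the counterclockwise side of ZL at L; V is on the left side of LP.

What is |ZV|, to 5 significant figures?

52.744

∠ZLP = 100.0°, so LP runs at -51.5° + (180° − 100.0°) = 28.500° from the x-axis; with |LP| = 35.2, P = L + 35.2·(cos 28.500°, sin 28.500°) = (58.699, -18.108). LP is perpendicular to PV; with |PV| = 13.3 on the left of LP, V = P + 13.3·(-0.47716, 0.87882) = (52.352, -6.4201). Then |ZV| = |V − Z| = 52.744.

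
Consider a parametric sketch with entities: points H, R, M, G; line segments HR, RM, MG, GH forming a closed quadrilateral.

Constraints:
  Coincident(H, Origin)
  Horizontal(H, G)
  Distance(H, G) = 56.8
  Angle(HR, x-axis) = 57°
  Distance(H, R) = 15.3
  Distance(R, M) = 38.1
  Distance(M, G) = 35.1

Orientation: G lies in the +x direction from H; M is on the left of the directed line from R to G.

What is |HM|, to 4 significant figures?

52.15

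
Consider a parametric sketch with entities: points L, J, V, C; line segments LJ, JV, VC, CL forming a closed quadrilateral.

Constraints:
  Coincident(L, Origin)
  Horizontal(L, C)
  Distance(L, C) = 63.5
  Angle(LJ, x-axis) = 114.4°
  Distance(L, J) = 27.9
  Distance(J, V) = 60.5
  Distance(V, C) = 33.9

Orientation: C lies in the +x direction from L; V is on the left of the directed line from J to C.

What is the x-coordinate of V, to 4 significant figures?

48.76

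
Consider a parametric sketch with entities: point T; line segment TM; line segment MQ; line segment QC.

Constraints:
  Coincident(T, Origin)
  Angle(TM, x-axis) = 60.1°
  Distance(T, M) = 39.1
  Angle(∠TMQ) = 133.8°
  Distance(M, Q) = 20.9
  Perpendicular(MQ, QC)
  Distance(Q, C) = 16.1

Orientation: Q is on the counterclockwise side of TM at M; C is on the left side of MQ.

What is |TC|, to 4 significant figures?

49.47

T is at the origin; TM runs at 60.1° with length 39.1, so M = 39.1·(cos 60.1°, sin 60.1°) = (19.49, 33.90). ∠TMQ = 133.8°, so MQ runs at 60.1° + (180° − 133.8°) = 106.3° from the x-axis; with |MQ| = 20.9, Q = M + 20.9·(cos 106.3°, sin 106.3°) = (13.62, 53.96). MQ ⟂ QC; with |QC| = 16.1 on the left of MQ, C = Q + 16.1·(-0.9598, -0.2807) = (-1.828, 49.44). Then |TC| = |C − T| = 49.47.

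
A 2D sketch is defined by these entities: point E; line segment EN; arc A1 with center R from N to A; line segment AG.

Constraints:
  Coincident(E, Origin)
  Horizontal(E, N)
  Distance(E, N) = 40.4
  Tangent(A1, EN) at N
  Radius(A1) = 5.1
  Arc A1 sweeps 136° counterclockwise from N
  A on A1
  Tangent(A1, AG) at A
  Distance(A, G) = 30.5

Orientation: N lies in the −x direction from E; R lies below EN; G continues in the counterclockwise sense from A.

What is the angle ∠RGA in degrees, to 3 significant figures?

9.49°

On A1, N sits at bearing 90° from R; a 136° counterclockwise sweep puts A at bearing 226°, so A = R + 5.1·(cos 226°, sin 226°) = (-43.9, -8.77). Since A1 is tangent to AG there, RA ⟂ AG, so AG runs along (−sin 226°, cos 226°); with |AG| = 30.5, G = (-22.0, -30.0). Then cos ∠RGA = GR·GA / (|GR||GA|), giving 9.49°.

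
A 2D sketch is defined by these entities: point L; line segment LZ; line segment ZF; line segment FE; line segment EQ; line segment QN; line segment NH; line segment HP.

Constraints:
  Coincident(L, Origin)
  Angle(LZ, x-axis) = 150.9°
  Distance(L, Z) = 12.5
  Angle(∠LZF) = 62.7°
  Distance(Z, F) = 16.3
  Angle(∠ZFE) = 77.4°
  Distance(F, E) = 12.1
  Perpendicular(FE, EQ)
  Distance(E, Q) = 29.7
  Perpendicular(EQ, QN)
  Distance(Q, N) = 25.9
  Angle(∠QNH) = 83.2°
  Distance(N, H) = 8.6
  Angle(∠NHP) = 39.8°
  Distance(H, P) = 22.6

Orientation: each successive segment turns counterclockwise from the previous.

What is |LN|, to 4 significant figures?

34.67

The perpendicularity gives EQ at right angles to FE, so EQ runs at 100.8°; with |EQ| = 29.7, Q = (-5.114, 21.23). The perpendicularity gives QN at right angles to EQ, so QN runs at -169.2°; with |QN| = 25.9, N = (-30.55, 16.38). Then |LN| = |N − L| = 34.67.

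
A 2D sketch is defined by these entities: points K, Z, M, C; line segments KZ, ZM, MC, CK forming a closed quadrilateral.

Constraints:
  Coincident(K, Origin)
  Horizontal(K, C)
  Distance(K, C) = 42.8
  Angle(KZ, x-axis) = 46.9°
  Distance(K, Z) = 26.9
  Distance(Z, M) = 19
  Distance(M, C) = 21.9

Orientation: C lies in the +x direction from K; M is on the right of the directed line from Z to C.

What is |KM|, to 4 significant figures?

20.93

K is at the origin; K and C share the same y with |KC| = 42.8 and C in +x, so C = (42.8, 0). KZ runs at 46.9° with |KZ| = 26.9, so Z = (18.38, 19.64). M is determined by |ZM| = 19.0 and |MC| = 21.9 together: it lies at the intersection of circle(Z, 19.0) and circle(C, 21.9). With |ZC| = 31.34, the foot of the radical line on ZC is 13.78 from Z and the perpendicular offset is √(19.0² − 13.78²) = 13.08. Taking the right-of-ZC solution: M = (20.92, 0.8112).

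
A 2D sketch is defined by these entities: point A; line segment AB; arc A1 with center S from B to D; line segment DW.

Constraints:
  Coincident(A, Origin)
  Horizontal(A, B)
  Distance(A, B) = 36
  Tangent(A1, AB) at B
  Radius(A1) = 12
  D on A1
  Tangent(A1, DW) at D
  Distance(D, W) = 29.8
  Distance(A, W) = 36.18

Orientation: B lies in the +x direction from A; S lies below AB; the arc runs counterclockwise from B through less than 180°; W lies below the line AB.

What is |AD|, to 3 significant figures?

26.1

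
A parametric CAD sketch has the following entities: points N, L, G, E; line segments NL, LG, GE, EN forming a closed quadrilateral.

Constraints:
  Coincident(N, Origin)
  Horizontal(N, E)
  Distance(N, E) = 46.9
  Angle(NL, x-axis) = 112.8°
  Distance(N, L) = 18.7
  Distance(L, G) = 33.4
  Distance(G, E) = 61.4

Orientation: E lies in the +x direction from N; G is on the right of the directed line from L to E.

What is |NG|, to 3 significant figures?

20.1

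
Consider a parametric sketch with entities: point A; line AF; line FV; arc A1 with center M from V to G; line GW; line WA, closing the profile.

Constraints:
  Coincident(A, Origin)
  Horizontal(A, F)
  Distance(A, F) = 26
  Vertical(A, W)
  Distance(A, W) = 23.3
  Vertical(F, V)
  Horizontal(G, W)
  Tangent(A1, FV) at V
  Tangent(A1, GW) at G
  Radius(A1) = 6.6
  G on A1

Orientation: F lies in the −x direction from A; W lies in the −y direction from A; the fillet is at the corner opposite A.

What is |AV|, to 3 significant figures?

30.9

The virtual corner opposite A is at (-26.0, -23.3). A1 meets FV tangentially, so MV is at right angles to FV and A1 meets GW tangentially, so MG is at right angles to GW, with radius 6.6, so the center M sits 6.6 in from both sides at M = (-19.4, -16.7). That places the tangent points at V = (-26.0, -16.7) on FV and G = (-19.4, -23.3) on GW. Then |AV| = |V − A| = 30.9.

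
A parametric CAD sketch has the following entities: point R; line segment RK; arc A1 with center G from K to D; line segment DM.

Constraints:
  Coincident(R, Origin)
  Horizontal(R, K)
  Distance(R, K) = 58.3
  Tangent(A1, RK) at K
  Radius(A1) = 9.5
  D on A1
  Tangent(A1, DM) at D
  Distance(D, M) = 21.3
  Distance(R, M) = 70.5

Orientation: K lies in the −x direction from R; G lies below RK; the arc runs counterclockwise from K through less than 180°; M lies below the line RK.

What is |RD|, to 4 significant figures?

68.55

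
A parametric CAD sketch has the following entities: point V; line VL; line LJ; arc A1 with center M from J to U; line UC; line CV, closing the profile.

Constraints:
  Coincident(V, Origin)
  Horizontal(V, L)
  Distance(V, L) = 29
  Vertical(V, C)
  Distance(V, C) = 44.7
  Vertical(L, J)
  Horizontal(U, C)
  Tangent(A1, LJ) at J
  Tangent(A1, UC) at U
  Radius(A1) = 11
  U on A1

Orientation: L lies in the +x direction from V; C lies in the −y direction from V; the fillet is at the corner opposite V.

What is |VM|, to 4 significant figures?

38.21

V and C share the same x with |VC| = 44.7 and C on the −y side, so C = (0.000, -44.70). The virtual corner opposite V is at (29.00, -44.70). Since A1 is tangent to LJ there, MJ ⟂ LJ and A1 meets UC tangentially, so MU is at right angles to UC, with radius 11.0, so the center M sits 11.0 in from both sides at M = (18.00, -33.70). Then |VM| = |M − V| = 38.21.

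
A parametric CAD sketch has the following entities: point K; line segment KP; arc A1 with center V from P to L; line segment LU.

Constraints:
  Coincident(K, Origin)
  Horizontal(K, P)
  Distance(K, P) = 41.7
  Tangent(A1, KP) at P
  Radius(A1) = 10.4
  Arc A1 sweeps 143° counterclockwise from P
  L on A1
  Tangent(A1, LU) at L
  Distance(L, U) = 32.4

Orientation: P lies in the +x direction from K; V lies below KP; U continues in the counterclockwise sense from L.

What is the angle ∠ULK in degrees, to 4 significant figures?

170.8°

On A1, P sits at bearing 90° from V; a 143° counterclockwise sweep puts L at bearing 233°, so L = V + 10.4·(cos 233°, sin 233°) = (35.44, -18.71). A1 meets LU tangentially, so VL is at right angles to LU, so LU runs along (−sin 233°, cos 233°); with |LU| = 32.4, U = (61.32, -38.20). Then cos ∠ULK = LU·LK / (|LU||LK|), giving 170.8°.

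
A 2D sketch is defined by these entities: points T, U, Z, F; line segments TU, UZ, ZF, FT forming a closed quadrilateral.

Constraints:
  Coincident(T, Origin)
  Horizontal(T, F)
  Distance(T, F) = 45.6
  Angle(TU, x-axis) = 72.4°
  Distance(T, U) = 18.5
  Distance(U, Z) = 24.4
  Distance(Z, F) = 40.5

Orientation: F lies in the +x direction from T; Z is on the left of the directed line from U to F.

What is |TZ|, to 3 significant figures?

41.5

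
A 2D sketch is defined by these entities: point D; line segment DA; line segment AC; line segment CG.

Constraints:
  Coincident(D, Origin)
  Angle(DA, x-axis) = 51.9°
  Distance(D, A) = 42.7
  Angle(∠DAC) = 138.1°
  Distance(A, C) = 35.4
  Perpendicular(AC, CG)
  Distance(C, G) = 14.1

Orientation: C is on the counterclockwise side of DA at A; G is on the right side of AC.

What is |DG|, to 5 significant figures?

79.559

∠DAC = 138.1°, so AC runs at 51.9° + (180° − 138.1°) = 93.800° from the x-axis; with |AC| = 35.4, C = A + 35.4·(cos 93.800°, sin 93.800°) = (24.001, 68.924). AC ⟂ CG; with |CG| = 14.1 on the right of AC, G = C + 14.1·(0.99780, 0.066274) = (38.070, 69.859). Then |DG| = |G − D| = 79.559.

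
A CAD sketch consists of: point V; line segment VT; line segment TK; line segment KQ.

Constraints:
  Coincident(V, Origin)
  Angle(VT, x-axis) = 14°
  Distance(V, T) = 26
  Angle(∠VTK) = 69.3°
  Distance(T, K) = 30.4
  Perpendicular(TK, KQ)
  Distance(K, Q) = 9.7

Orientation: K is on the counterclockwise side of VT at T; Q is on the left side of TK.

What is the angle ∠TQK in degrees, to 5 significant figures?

72.303°

V is at the origin; VT runs at 14.0° with length 26.0, so T = 26.0·(cos 14.0°, sin 14.0°) = (25.228, 6.2900). ∠VTK = 69.3°, so TK runs at 14.0° + (180° − 69.3°) = 124.70° from the x-axis; with |TK| = 30.4, K = T + 30.4·(cos 124.70°, sin 124.70°) = (7.9216, 31.283). TK ⟂ KQ; with |KQ| = 9.7 on the left of TK, Q = K + 9.7·(-0.82214, -0.56928) = (-0.053206, 25.761). Then cos ∠TQK = QT·QK / (|QT||QK|), giving 72.303°.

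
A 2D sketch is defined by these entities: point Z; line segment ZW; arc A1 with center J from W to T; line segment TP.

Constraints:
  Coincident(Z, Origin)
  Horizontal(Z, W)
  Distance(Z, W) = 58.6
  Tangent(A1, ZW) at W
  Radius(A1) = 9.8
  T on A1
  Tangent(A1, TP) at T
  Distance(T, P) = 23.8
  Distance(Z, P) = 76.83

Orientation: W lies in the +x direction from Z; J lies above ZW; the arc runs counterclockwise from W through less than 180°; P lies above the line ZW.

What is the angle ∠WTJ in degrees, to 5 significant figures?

46.064°

Checks: ∠(JW, WZ) = 90.00° ✓; |JT| = 9.800 ✓; ∠(JT, TP) = 90.00° ✓; |TP| = 23.80 ✓; |ZP| = 76.83 ✓.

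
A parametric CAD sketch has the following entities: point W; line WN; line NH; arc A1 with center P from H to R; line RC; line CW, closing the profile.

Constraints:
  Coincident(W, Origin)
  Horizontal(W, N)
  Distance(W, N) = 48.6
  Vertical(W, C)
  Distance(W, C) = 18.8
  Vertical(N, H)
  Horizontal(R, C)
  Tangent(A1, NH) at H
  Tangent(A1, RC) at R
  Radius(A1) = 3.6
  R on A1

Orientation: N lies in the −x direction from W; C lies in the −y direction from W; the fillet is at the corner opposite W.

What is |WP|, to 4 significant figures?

47.50

W and C share the same x with |WC| = 18.8 and C on the −y side, so C = (0.000, -18.80). The virtual corner opposite W is at (-48.60, -18.80). Since A1 is tangent to NH there, PH ⟂ NH and the tangent condition forces PR to be normal to RC, with radius 3.6, so the center P sits 3.6 in from both sides at P = (-45.00, -15.20). Then |WP| = |P − W| = 47.50.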